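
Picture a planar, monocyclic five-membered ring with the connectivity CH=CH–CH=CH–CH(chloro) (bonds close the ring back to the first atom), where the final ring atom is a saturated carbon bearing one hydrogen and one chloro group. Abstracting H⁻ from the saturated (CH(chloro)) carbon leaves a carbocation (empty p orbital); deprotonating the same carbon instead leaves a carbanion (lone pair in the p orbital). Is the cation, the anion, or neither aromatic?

The anion

Both ions have a continuous loop of p orbitals — each ring atom is sp².
Cation: 2 × 2 + 0 = 4 π electrons → 4(1), antiaromatic.
Anion: 2 × 2 + 2 = 6 π electrons → 4(1)+2, aromatic.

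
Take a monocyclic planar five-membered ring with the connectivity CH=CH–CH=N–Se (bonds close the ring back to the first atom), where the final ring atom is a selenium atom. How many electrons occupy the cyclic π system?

All ring atoms are sp² and supply a p orbital to the ring (every atom in a ring double bond is sp² and brings one electron to the p orbital; each sp² =N– keeps its lone pair in-plane and puts one electron into the π system; the selenium donates one lone pair from its p orbital); the conjugation is uninterrupted.
π-electron count: 2 × 2 = 4 from the double-bond units + 2 from the Se atom = 6.

6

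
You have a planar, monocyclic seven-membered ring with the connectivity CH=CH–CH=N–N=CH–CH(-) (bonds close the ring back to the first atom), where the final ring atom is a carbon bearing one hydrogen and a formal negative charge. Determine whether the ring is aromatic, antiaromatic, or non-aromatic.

Antiaromatic

The p orbitals form a continuous loop: every atom in a ring double bond is sp² and brings one electron to the p orbital; each sp² =N– keeps its lone pair in-plane and puts one electron into the π system; the carbanion's lone pair occupies the p orbital. The ring is fully conjugated.
Counting π electrons: 3 × 2 = 6 from the double-bond units + 2 from the CH(-) atom = 8.
8 = 4(2); a planar, fully conjugated 4n system is antiaromatic.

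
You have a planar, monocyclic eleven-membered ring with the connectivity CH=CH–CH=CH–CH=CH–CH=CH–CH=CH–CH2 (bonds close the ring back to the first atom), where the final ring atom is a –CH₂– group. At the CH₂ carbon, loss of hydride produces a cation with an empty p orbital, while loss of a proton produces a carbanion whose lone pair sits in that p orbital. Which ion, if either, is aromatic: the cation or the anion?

In both ions every ring atom is sp² and contributes a p orbital, so both rings are fully conjugated.
Cation: 5 × 2 + 0 = 10 π electrons → 4(2)+2, aromatic.
Anion: 5 × 2 + 2 = 12 π electrons → 4(3), antiaromatic.

The cation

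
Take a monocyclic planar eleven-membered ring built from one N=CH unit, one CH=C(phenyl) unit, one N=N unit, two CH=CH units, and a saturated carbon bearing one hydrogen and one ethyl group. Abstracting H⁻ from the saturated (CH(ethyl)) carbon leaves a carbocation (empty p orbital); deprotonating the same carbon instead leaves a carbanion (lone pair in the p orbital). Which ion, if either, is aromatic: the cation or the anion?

Once that carbon is sp², every ring atom has a p orbital and both ions are fully conjugated.
Cation: 5 × 2 + 0 = 10 π electrons → 4(2)+2, aromatic.
Anion: 5 × 2 + 2 = 12 π electrons → 4(3), antiaromatic.

The cation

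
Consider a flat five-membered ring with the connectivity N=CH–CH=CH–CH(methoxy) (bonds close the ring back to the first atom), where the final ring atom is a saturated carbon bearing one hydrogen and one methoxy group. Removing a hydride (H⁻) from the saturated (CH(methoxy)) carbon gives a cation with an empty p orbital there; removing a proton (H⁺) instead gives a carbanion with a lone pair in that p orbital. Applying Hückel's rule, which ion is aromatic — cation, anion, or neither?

The anion

In either ion the ring is fully conjugated: every atom, including the new sp² carbon, supplies a p orbital.
Cation: 2 × 2 + 0 = 4 π electrons → 4(1), antiaromatic.
Anion: 2 × 2 + 2 = 6 π electrons → 4(1)+2, aromatic.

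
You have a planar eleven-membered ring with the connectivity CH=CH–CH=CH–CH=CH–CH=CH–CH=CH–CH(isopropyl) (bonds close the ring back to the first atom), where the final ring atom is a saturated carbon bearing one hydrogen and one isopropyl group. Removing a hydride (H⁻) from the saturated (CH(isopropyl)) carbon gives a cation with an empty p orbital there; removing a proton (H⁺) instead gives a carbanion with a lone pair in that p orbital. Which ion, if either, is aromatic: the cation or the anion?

The cation

Both ions have a continuous loop of p orbitals — each ring atom is sp².
Cation: 5 × 2 + 0 = 10 π electrons → 4(2)+2, aromatic.
Anion: 5 × 2 + 2 = 12 π electrons → 4(3), antiaromatic.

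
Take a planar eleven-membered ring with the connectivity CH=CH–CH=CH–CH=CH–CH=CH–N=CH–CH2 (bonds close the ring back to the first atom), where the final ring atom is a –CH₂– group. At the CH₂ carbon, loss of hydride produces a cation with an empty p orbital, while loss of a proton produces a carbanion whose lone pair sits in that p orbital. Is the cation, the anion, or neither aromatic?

The cation

In both ions every ring atom is sp² and contributes a p orbital, so both rings are fully conjugated.
Cation: 5 × 2 + 0 = 10 π electrons → 4(2)+2, aromatic.
Anion: 5 × 2 + 2 = 12 π electrons → 4(3), antiaromatic.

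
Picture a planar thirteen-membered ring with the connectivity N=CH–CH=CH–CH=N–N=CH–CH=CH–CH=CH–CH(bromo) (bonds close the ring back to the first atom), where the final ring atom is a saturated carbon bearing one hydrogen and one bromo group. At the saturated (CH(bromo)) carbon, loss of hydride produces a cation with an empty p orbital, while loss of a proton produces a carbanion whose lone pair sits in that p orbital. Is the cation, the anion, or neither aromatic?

Both ions have a continuous loop of p orbitals — each ring atom is sp².
Cation: 6 × 2 + 0 = 12 π electrons → 4(3), antiaromatic.
Anion: 6 × 2 + 2 = 14 π electrons → 4(3)+2, aromatic.

The anion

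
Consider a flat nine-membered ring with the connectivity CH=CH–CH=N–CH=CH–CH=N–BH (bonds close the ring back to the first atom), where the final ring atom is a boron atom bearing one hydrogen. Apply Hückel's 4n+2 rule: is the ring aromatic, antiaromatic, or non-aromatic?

All ring atoms are sp² and supply a p orbital to the ring (every atom in a ring double bond is sp² and brings one electron to the p orbital; the doubly-bonded nitrogens are pyridine-type — their lone pairs lie in the ring plane, leaving one electron in the p orbital; the boron has an empty p orbital); the conjugation is uninterrupted.
Tallying contributions gives 4 × 2 = 8 from the double-bond units + 0 from the BH atom = 8.
With 8 = 4·2 π electrons, Hückel's rule classifies the planar ring as antiaromatic.

Antiaromatic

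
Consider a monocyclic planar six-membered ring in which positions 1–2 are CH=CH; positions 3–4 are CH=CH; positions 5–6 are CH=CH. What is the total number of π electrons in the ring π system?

Every ring atom contributes a p orbital perpendicular to the ring (every atom in a ring double bond is sp² and brings one electron to the p orbital), so the π system is cyclic and fully conjugated.
π-electron count: 3 × 2 = 6 from the 3 double-bond units.

6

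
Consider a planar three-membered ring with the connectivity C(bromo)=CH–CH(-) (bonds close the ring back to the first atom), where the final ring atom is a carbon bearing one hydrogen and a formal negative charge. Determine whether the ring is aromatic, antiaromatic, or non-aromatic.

Antiaromatic

Every ring atom contributes a p orbital perpendicular to the ring (the double-bond atoms are sp², each contributing one p electron; the carbanion's lone pair occupies the p orbital), so the π system is cyclic and fully conjugated.
Tallying contributions gives 1 × 2 = 2 from the double-bond unit + 2 from the CH(-) atom = 4.
4 is a 4n count (n = 1), so the planar conjugated ring is antiaromatic.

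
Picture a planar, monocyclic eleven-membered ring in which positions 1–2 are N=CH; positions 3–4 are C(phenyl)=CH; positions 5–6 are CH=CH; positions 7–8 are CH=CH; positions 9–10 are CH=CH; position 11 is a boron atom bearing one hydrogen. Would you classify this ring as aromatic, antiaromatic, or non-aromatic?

Aromatic

Every ring atom contributes a p orbital perpendicular to the ring (the double-bond atoms are sp², each contributing one p electron; the doubly-bonded nitrogens are pyridine-type — their lone pairs lie in the ring plane, leaving one electron in the p orbital; the boron has an empty p orbital), so the π system is cyclic and fully conjugated.
Adding the contributions, 5 × 2 = 10 from the double-bond units + 0 from the BH atom = 10.
Since 10 = 4·2 + 2, the ring meets the 4n+2 criterion.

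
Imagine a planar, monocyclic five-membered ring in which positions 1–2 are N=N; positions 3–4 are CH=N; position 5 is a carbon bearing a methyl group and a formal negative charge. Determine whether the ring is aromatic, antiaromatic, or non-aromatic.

Every ring atom contributes a p orbital perpendicular to the ring (each doubly-bonded ring atom is sp² with one p-orbital electron; the doubly-bonded nitrogens are pyridine-type — their lone pairs lie in the ring plane, leaving one electron in the p orbital; the carbanion's lone pair occupies the p orbital), so the π system is cyclic and fully conjugated.
π-electron count: 2 × 2 = 4 from the double-bond units + 2 from the C(methyl)(-) atom = 6.
Since 6 = 4·1 + 2, the ring meets the 4n+2 criterion.

Aromatic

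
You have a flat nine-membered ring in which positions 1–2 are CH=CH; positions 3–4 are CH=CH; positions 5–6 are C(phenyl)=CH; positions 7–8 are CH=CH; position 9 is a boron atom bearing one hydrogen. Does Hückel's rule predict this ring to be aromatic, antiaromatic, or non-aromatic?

The p orbitals form a continuous loop: every atom in a ring double bond is sp² and brings one electron to the p orbital; the boron has an empty p orbital. The ring is fully conjugated.
Tallying contributions gives 4 × 2 = 8 from the double-bond units + 0 from the BH atom = 8.
A 4n π count (8, n = 2) in a planar conjugated ring means antiaromatic.

Antiaromatic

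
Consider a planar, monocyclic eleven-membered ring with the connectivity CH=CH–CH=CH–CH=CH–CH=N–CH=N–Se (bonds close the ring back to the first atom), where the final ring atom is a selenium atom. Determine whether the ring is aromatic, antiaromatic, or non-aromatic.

Antiaromatic

All ring atoms are sp² and supply a p orbital to the ring (the double-bond atoms are sp², each contributing one p electron; each sp² =N– keeps its lone pair in-plane and puts one electron into the π system; the selenium donates one lone pair from its p orbital); the conjugation is uninterrupted.
π-electron count: 5 × 2 = 10 from the double-bond units + 2 from the Se atom = 12.
12 = 4(3); a planar, fully conjugated 4n system is antiaromatic.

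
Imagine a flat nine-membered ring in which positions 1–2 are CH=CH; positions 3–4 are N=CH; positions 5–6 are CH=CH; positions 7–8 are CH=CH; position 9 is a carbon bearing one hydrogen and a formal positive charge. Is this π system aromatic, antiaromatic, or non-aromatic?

Antiaromatic

Check conjugation: each doubly-bonded ring atom is sp² with one p-orbital electron; the doubly-bonded nitrogens are pyridine-type — their lone pairs lie in the ring plane, leaving one electron in the p orbital; the carbocation has an empty p orbital — every position has a p orbital, so the cyclic π system is continuous.
π-electron count: 4 × 2 = 8 from the double-bond units + 0 from the CH(+) atom = 8.
With 8 = 4·2 π electrons, Hückel's rule classifies the planar ring as antiaromatic.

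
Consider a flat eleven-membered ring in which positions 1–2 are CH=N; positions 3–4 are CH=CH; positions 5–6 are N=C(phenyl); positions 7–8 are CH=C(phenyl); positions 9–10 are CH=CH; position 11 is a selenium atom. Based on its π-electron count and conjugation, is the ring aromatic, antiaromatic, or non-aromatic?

Antiaromatic

Check conjugation: the double-bond atoms are sp², each contributing one p electron; each sp² =N– keeps its lone pair in-plane and puts one electron into the π system; the selenium donates one lone pair from its p orbital — every position has a p orbital, so the cyclic π system is continuous.
Tallying contributions gives 5 × 2 = 10 from the double-bond units + 2 from the Se atom = 12.
With 12 = 4·3 π electrons, Hückel's rule classifies the planar ring as antiaromatic.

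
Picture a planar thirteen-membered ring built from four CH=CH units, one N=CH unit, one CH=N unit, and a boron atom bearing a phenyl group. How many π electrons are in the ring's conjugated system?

All ring atoms are sp² and supply a p orbital to the ring (each doubly-bonded ring atom is sp² with one p-orbital electron; each =N– nitrogen is pyridine-type (lone pair in the sp² plane, one electron in the p orbital); the boron has an empty p orbital); the conjugation is uninterrupted.
π-electron count: 6 × 2 = 12 from the double-bond units + 0 from the B(phenyl) atom = 12.

12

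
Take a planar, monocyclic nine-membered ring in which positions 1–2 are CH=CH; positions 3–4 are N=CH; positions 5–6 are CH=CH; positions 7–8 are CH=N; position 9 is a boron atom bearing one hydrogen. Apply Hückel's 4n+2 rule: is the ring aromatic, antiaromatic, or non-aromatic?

Antiaromatic

The p orbitals form a continuous loop: the double-bond atoms are sp², each contributing one p electron; each sp² =N– keeps its lone pair in-plane and puts one electron into the π system; the boron has an empty p orbital. The ring is fully conjugated.
Adding the contributions, 4 × 2 = 8 from the double-bond units + 0 from the BH atom = 8.
8 is a 4n count (n = 2), so the planar conjugated ring is antiaromatic.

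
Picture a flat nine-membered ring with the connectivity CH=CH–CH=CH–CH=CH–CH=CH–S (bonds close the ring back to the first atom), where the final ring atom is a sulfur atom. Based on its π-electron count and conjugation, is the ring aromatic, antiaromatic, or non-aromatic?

The p orbitals form a continuous loop: every atom in a ring double bond is sp² and brings one electron to the p orbital; the sulfur donates one lone pair from its p orbital. The ring is fully conjugated.
Counting π electrons: 4 × 2 = 8 from the double-bond units + 2 from the S atom = 10.
With 10 π electrons (n = 2), the Hückel 4n+2 condition holds.

Aromatic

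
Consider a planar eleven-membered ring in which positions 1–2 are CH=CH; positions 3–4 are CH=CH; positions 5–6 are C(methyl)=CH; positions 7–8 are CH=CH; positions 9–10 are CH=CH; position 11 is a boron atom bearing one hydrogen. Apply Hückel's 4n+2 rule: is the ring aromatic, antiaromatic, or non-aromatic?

Aromatic

The p orbitals form a continuous loop: every atom in a ring double bond is sp² and brings one electron to the p orbital; the boron has an empty p orbital. The ring is fully conjugated.
Counting π electrons: 5 × 2 = 10 from the double-bond units + 0 from the BH atom = 10.
That gives a 4n+2 count (10, n = 2).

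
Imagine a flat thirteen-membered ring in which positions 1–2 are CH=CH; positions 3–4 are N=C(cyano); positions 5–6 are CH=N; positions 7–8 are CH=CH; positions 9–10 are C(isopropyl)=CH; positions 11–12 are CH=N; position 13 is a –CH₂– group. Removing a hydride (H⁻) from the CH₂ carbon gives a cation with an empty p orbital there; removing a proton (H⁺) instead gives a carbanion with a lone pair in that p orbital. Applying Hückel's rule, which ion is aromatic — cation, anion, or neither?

The anion

In either ion the ring is fully conjugated: every atom, including the new sp² carbon, supplies a p orbital.
Cation: 6 × 2 + 0 = 12 π electrons → 4(3), antiaromatic.
Anion: 6 × 2 + 2 = 14 π electrons → 4(3)+2, aromatic.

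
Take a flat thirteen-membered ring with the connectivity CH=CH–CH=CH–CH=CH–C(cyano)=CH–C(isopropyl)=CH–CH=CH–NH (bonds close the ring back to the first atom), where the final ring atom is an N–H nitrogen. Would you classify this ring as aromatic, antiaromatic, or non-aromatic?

All ring atoms are sp² and supply a p orbital to the ring (every atom in a ring double bond is sp² and brings one electron to the p orbital; the pyrrole-type nitrogen donates its lone pair from the p orbital); the conjugation is uninterrupted.
Counting π electrons: 6 × 2 = 12 from the double-bond units + 2 from the NH atom = 14.
That gives a 4n+2 count (14, n = 3).

Aromatic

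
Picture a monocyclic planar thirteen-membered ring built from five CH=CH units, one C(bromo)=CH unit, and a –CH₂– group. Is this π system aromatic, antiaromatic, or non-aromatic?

The CH2 position has four σ bonds — the tetrahedral CH₂ carbon is sp³ and has no p orbital in the ring π system — so the cyclic conjugation is interrupted.
Broken conjugation rules out both aromaticity and antiaromaticity.

Non-aromatic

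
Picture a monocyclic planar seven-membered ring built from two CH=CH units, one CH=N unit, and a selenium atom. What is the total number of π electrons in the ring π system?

8

Every ring atom contributes a p orbital perpendicular to the ring (the double-bond atoms are sp², each contributing one p electron; the doubly-bonded nitrogens are pyridine-type — their lone pairs lie in the ring plane, leaving one electron in the p orbital; the selenium donates one lone pair from its p orbital), so the π system is cyclic and fully conjugated.
Adding the contributions, 3 × 2 = 6 from the double-bond units + 2 from the Se atom = 8.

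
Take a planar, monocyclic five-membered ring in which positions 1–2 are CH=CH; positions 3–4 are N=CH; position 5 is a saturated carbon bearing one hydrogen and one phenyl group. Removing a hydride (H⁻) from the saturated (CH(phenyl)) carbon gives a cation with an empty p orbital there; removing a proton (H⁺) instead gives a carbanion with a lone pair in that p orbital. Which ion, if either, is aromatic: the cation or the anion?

The anion

In both ions every ring atom is sp² and contributes a p orbital, so both rings are fully conjugated.
Cation: 2 × 2 + 0 = 4 π electrons → 4(1), antiaromatic.
Anion: 2 × 2 + 2 = 6 π electrons → 4(1)+2, aromatic.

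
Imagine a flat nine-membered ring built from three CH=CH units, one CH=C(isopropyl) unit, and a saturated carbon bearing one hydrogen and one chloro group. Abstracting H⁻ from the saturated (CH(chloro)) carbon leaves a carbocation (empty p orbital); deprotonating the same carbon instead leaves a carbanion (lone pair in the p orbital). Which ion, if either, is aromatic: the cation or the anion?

In either ion the ring is fully conjugated: every atom, including the new sp² carbon, supplies a p orbital.
Cation: 4 × 2 + 0 = 8 π electrons → 4(2), antiaromatic.
Anion: 4 × 2 + 2 = 10 π electrons → 4(2)+2, aromatic.

The anion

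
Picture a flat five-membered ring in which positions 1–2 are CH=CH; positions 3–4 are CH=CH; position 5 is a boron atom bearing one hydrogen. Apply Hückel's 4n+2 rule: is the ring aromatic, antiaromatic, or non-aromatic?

All ring atoms are sp² and supply a p orbital to the ring (every atom in a ring double bond is sp² and brings one electron to the p orbital; the boron has an empty p orbital); the conjugation is uninterrupted.
Tallying contributions gives 2 × 2 = 4 from the double-bond units + 0 from the BH atom = 4.
With 4 = 4·1 π electrons, Hückel's rule classifies the planar ring as antiaromatic.

Antiaromatic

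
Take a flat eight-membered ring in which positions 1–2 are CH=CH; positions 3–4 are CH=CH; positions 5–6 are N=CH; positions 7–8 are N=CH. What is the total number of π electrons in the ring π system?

Check conjugation: every atom in a ring double bond is sp² and brings one electron to the p orbital; each =N– nitrogen is pyridine-type (lone pair in the sp² plane, one electron in the p orbital) — every position has a p orbital, so the cyclic π system is continuous.
Counting π electrons: 4 × 2 = 8 from the 4 double-bond units.

8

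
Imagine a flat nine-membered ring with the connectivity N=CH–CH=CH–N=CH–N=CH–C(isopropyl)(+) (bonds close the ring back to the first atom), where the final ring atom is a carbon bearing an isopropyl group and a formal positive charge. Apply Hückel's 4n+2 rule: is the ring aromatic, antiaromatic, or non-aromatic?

Antiaromatic

All ring atoms are sp² and supply a p orbital to the ring (the double-bond atoms are sp², each contributing one p electron; each =N– nitrogen is pyridine-type (lone pair in the sp² plane, one electron in the p orbital); the carbocation has an empty p orbital); the conjugation is uninterrupted.
Adding the contributions, 4 × 2 = 8 from the double-bond units + 0 from the C(isopropyl)(+) atom = 8.
8 is a 4n count (n = 2), so the planar conjugated ring is antiaromatic.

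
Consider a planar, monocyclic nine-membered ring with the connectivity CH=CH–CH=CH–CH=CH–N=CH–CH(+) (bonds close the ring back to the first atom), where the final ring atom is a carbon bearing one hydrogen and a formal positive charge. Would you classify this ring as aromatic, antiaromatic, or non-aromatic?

All ring atoms are sp² and supply a p orbital to the ring (each doubly-bonded ring atom is sp² with one p-orbital electron; each sp² =N– keeps its lone pair in-plane and puts one electron into the π system; the carbocation has an empty p orbital); the conjugation is uninterrupted.
Tallying contributions gives 4 × 2 = 8 from the double-bond units + 0 from the CH(+) atom = 8.
8 = 4(2); a planar, fully conjugated 4n system is antiaromatic.

Antiaromatic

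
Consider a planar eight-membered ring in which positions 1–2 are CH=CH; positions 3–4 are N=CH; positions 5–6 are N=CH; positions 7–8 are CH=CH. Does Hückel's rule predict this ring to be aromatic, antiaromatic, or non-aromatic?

Antiaromatic

The p orbitals form a continuous loop: each doubly-bonded ring atom is sp² with one p-orbital electron; each sp² =N– keeps its lone pair in-plane and puts one electron into the π system. The ring is fully conjugated.
Tallying contributions gives 4 × 2 = 8 from the 4 double-bond units.
A 4n π count (8, n = 2) in a planar conjugated ring means antiaromatic.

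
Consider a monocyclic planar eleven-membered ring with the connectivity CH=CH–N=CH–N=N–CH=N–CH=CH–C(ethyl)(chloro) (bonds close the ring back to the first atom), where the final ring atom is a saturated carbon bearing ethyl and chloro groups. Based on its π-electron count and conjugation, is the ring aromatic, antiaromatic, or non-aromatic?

Non-aromatic

The C(ethyl)(chloro) position has four σ bonds — that saturated carbon is sp³ and has no p orbital in the ring π system — so the cyclic conjugation is interrupted.
Without a continuous loop of overlapping p orbitals the Hückel electron count never comes into play.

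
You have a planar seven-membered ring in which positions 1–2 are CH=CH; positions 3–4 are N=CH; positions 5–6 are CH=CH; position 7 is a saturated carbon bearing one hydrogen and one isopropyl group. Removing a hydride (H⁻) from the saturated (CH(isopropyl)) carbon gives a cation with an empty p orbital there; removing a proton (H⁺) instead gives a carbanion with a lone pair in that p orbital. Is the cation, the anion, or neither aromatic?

Once that carbon is sp², every ring atom has a p orbital and both ions are fully conjugated.
Cation: 3 × 2 + 0 = 6 π electrons → 4(1)+2, aromatic.
Anion: 3 × 2 + 2 = 8 π electrons → 4(2), antiaromatic.

The cation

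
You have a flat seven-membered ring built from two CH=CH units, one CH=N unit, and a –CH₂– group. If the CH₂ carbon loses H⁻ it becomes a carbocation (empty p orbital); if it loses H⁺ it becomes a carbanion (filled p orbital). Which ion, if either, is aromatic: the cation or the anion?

The cation

In either ion the ring is fully conjugated: every atom, including the new sp² carbon, supplies a p orbital.
Cation: 3 × 2 + 0 = 6 π electrons → 4(1)+2, aromatic.
Anion: 3 × 2 + 2 = 8 π electrons → 4(2), antiaromatic.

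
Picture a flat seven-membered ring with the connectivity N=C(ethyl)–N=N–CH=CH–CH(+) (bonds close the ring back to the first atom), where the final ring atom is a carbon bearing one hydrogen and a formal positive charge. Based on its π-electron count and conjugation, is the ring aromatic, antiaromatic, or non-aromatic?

Aromatic

The p orbitals form a continuous loop: every atom in a ring double bond is sp² and brings one electron to the p orbital; the doubly-bonded nitrogens are pyridine-type — their lone pairs lie in the ring plane, leaving one electron in the p orbital; the carbocation has an empty p orbital. The ring is fully conjugated.
Tallying contributions gives 3 × 2 = 6 from the double-bond units + 0 from the CH(+) atom = 6.
With 6 π electrons (n = 1), the Hückel 4n+2 condition holds.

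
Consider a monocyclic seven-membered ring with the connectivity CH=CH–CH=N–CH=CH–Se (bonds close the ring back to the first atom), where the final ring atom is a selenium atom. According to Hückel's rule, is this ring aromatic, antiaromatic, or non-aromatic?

Check conjugation: the double-bond atoms are sp², each contributing one p electron; each =N– nitrogen is pyridine-type (lone pair in the sp² plane, one electron in the p orbital); the selenium donates one lone pair from its p orbital — every position has a p orbital, so the cyclic π system is continuous.
Tallying contributions gives 3 × 2 = 6 from the double-bond units + 2 from the Se atom = 8.
8 = 4(2); a planar, fully conjugated 4n system is antiaromatic.

Antiaromatic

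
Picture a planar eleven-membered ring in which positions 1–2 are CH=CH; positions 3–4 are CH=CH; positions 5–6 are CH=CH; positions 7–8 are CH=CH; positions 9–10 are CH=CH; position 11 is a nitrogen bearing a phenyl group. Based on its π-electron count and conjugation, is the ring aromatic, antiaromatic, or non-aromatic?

All ring atoms are sp² and supply a p orbital to the ring (the double-bond atoms are sp², each contributing one p electron; the pyrrole-type nitrogen donates its lone pair from the p orbital); the conjugation is uninterrupted.
Adding the contributions, 5 × 2 = 10 from the double-bond units + 2 from the N(phenyl) atom = 12.
With 12 = 4·3 π electrons, Hückel's rule classifies the planar ring as antiaromatic.

Antiaromatic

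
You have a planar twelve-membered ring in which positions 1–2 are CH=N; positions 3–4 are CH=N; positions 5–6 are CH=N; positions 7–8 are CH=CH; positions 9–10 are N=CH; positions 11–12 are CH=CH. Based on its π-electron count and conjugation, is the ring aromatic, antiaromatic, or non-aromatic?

Antiaromatic

Check conjugation: every atom in a ring double bond is sp² and brings one electron to the p orbital; each =N– nitrogen is pyridine-type (lone pair in the sp² plane, one electron in the p orbital) — every position has a p orbital, so the cyclic π system is continuous.
Counting π electrons: 6 × 2 = 12 from the 6 double-bond units.
12 = 4(3); a planar, fully conjugated 4n system is antiaromatic.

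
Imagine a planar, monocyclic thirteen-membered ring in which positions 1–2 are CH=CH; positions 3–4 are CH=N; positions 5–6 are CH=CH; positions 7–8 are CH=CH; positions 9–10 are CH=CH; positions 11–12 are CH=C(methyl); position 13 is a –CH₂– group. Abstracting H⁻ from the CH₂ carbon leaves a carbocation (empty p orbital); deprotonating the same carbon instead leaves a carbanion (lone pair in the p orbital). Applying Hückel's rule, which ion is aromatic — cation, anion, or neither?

The anion

In either ion the ring is fully conjugated: every atom, including the new sp² carbon, supplies a p orbital.
Cation: 6 × 2 + 0 = 12 π electrons → 4(3), antiaromatic.
Anion: 6 × 2 + 2 = 14 π electrons → 4(3)+2, aromatic.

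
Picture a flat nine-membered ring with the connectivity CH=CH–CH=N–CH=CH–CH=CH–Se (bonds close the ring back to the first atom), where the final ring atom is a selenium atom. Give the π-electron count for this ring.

Check conjugation: the double-bond atoms are sp², each contributing one p electron; each sp² =N– keeps its lone pair in-plane and puts one electron into the π system; the selenium donates one lone pair from its p orbital — every position has a p orbital, so the cyclic π system is continuous.
Adding the contributions, 4 × 2 = 8 from the double-bond units + 2 from the Se atom = 10.

10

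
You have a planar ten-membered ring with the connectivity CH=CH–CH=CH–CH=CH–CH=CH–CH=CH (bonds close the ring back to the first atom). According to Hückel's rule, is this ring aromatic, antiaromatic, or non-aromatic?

Aromatic

All ring atoms are sp² and supply a p orbital to the ring (every atom in a ring double bond is sp² and brings one electron to the p orbital); the conjugation is uninterrupted.
Adding the contributions, 5 × 2 = 10 from the 5 double-bond units.
Since 10 = 4·2 + 2, the ring meets the 4n+2 criterion.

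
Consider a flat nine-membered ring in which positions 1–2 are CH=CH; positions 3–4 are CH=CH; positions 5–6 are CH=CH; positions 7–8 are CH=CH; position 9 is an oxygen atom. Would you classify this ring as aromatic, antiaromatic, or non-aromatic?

Every ring atom contributes a p orbital perpendicular to the ring (each doubly-bonded ring atom is sp² with one p-orbital electron; the oxygen donates one lone pair from its p orbital), so the π system is cyclic and fully conjugated.
Adding the contributions, 4 × 2 = 8 from the double-bond units + 2 from the O atom = 10.
With 10 π electrons (n = 2), the Hückel 4n+2 condition holds.

Aromatic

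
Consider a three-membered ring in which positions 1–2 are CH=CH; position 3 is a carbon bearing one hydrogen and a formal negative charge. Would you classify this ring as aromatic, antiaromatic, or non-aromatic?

Check conjugation: each doubly-bonded ring atom is sp² with one p-orbital electron; the carbanion's lone pair occupies the p orbital — every position has a p orbital, so the cyclic π system is continuous.
π-electron count: 1 × 2 = 2 from the double-bond unit + 2 from the CH(-) atom = 4.
A 4n π count (4, n = 1) in a planar conjugated ring means antiaromatic.
This is the cyclopropenyl anion.

Antiaromatic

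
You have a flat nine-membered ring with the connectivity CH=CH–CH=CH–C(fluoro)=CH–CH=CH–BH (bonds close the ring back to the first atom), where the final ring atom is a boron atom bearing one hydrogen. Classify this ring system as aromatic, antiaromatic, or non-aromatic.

Antiaromatic

The p orbitals form a continuous loop: the double-bond atoms are sp², each contributing one p electron; the boron has an empty p orbital. The ring is fully conjugated.
Tallying contributions gives 4 × 2 = 8 from the double-bond units + 0 from the BH atom = 8.
With 8 = 4·2 π electrons, Hückel's rule classifies the planar ring as antiaromatic.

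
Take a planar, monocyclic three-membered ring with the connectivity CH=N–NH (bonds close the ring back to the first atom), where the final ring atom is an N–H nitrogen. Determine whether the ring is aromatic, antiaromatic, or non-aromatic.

Antiaromatic

Check conjugation: the double-bond atoms are sp², each contributing one p electron; each =N– nitrogen is pyridine-type (lone pair in the sp² plane, one electron in the p orbital); the pyrrole-type nitrogen donates its lone pair from the p orbital — every position has a p orbital, so the cyclic π system is continuous.
Adding the contributions, 1 × 2 = 2 from the double-bond unit + 2 from the NH atom = 4.
With 4 = 4·1 π electrons, Hückel's rule classifies the planar ring as antiaromatic.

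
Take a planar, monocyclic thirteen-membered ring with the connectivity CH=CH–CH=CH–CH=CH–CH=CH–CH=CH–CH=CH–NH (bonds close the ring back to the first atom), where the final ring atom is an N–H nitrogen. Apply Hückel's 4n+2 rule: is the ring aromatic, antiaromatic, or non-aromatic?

All ring atoms are sp² and supply a p orbital to the ring (every atom in a ring double bond is sp² and brings one electron to the p orbital; the pyrrole-type nitrogen donates its lone pair from the p orbital); the conjugation is uninterrupted.
π-electron count: 6 × 2 = 12 from the double-bond units + 2 from the NH atom = 14.
Since 14 = 4·3 + 2, the ring meets the 4n+2 criterion.

Aromatic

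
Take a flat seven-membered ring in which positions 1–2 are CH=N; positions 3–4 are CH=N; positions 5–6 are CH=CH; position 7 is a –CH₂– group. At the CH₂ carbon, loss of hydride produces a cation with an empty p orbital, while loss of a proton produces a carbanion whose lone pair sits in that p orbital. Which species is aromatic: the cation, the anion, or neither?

In either ion the ring is fully conjugated: every atom, including the new sp² carbon, supplies a p orbital.
Cation: 3 × 2 + 0 = 6 π electrons → 4(1)+2, aromatic.
Anion: 3 × 2 + 2 = 8 π electrons → 4(2), antiaromatic.

The cation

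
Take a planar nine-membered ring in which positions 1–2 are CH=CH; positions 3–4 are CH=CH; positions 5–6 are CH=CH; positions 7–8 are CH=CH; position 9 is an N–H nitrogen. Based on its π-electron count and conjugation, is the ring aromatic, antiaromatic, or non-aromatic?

Aromatic

All ring atoms are sp² and supply a p orbital to the ring (each doubly-bonded ring atom is sp² with one p-orbital electron; the pyrrole-type nitrogen donates its lone pair from the p orbital); the conjugation is uninterrupted.
π-electron count: 4 × 2 = 8 from the double-bond units + 2 from the NH atom = 10.
10 = 4(2) + 2, which satisfies Hückel's 4n+2 rule.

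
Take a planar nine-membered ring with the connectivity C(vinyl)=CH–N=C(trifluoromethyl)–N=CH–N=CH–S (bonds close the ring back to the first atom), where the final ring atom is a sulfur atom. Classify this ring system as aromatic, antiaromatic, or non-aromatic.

Aromatic

The p orbitals form a continuous loop: each doubly-bonded ring atom is sp² with one p-orbital electron; each sp² =N– keeps its lone pair in-plane and puts one electron into the π system; the sulfur donates one lone pair from its p orbital. The ring is fully conjugated.
Adding the contributions, 4 × 2 = 8 from the double-bond units + 2 from the S atom = 10.
10 = 4(2) + 2, which satisfies Hückel's 4n+2 rule.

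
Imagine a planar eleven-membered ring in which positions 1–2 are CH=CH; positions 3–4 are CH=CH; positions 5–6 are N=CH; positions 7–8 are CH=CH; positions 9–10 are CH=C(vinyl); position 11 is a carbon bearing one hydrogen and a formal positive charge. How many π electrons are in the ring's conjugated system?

10

The p orbitals form a continuous loop: each doubly-bonded ring atom is sp² with one p-orbital electron; each =N– nitrogen is pyridine-type (lone pair in the sp² plane, one electron in the p orbital); the carbocation has an empty p orbital. The ring is fully conjugated.
Counting π electrons: 5 × 2 = 10 from the double-bond units + 0 from the CH(+) atom = 10.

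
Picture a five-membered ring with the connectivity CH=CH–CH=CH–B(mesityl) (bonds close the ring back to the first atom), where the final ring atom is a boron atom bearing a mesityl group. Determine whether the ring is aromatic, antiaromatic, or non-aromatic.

Check conjugation: the double-bond atoms are sp², each contributing one p electron; the boron has an empty p orbital — every position has a p orbital, so the cyclic π system is continuous.
π-electron count: 2 × 2 = 4 from the double-bond units + 0 from the B(mesityl) atom = 4.
4 = 4(1); a planar, fully conjugated 4n system is antiaromatic.

Antiaromatic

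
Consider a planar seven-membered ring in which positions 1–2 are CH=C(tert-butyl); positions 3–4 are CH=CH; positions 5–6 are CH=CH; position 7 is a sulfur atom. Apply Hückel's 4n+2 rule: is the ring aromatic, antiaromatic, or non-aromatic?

Check conjugation: every atom in a ring double bond is sp² and brings one electron to the p orbital; the sulfur donates one lone pair from its p orbital — every position has a p orbital, so the cyclic π system is continuous.
π-electron count: 3 × 2 = 6 from the double-bond units + 2 from the S atom = 8.
8 is a 4n count (n = 2), so the planar conjugated ring is antiaromatic.

Antiaromatic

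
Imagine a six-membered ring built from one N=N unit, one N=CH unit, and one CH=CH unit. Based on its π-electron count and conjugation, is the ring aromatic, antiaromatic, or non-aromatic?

Check conjugation: every atom in a ring double bond is sp² and brings one electron to the p orbital; each =N– nitrogen is pyridine-type (lone pair in the sp² plane, one electron in the p orbital) — every position has a p orbital, so the cyclic π system is continuous.
π-electron count: 3 × 2 = 6 from the 3 double-bond units.
Since 6 = 4·1 + 2, the ring meets the 4n+2 criterion.

Aromatic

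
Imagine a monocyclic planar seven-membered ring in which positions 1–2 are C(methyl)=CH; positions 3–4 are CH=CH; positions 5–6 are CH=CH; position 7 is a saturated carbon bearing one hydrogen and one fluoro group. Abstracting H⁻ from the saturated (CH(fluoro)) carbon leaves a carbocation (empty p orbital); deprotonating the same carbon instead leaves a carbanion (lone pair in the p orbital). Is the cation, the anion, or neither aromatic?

In either ion the ring is fully conjugated: every atom, including the new sp² carbon, supplies a p orbital.
Cation: 3 × 2 + 0 = 6 π electrons → 4(1)+2, aromatic.
Anion: 3 × 2 + 2 = 8 π electrons → 4(2), antiaromatic.

The cation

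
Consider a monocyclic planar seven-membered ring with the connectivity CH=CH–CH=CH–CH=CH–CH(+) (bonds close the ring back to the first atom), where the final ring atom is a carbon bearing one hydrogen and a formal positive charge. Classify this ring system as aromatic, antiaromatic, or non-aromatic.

Every ring atom contributes a p orbital perpendicular to the ring (each doubly-bonded ring atom is sp² with one p-orbital electron; the carbocation has an empty p orbital), so the π system is cyclic and fully conjugated.
Adding the contributions, 3 × 2 = 6 from the double-bond units + 0 from the CH(+) atom = 6.
Since 6 = 4·1 + 2, the ring meets the 4n+2 criterion.

Aromatic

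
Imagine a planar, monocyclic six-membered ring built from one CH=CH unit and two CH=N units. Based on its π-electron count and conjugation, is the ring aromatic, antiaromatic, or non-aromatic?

Aromatic

Every ring atom contributes a p orbital perpendicular to the ring (the double-bond atoms are sp², each contributing one p electron; each =N– nitrogen is pyridine-type (lone pair in the sp² plane, one electron in the p orbital)), so the π system is cyclic and fully conjugated.
π-electron count: 3 × 2 = 6 from the 3 double-bond units.
6 = 4(1) + 2, which satisfies Hückel's 4n+2 rule.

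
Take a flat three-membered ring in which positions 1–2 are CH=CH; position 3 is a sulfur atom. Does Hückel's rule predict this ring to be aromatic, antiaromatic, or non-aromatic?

Antiaromatic

Check conjugation: the double-bond atoms are sp², each contributing one p electron; the sulfur donates one lone pair from its p orbital — every position has a p orbital, so the cyclic π system is continuous.
Tallying contributions gives 1 × 2 = 2 from the double-bond unit + 2 from the S atom = 4.
A 4n π count (4, n = 1) in a planar conjugated ring means antiaromatic.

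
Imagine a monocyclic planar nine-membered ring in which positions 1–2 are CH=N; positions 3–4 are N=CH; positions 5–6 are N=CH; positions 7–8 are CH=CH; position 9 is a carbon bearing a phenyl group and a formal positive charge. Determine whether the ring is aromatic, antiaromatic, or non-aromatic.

Every ring atom contributes a p orbital perpendicular to the ring (the double-bond atoms are sp², each contributing one p electron; each sp² =N– keeps its lone pair in-plane and puts one electron into the π system; the carbocation has an empty p orbital), so the π system is cyclic and fully conjugated.
Tallying contributions gives 4 × 2 = 8 from the double-bond units + 0 from the C(phenyl)(+) atom = 8.
8 = 4(2); a planar, fully conjugated 4n system is antiaromatic.

Antiaromatic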